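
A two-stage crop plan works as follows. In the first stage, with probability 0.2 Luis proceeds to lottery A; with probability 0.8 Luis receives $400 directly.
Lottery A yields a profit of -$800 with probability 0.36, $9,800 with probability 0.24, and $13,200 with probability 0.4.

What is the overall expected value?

$1,788.80

EV(A) = 0.36 × (-800) + 0.24 × 9800 + 0.4 × 13200 = -288 + 2352 + 5280 = 7344
Branch B: 400 (certain)
Overall = 0.2 × 7344 + 0.8 × 400 = 1468.8 + 320 = 1788.8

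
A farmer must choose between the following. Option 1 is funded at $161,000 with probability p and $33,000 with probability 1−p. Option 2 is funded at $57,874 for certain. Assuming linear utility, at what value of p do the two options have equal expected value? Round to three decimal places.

p·161000 + (1−p)·33000 = 57874
128000p + 33000 = 57874
p = (57874 − 33000) / 128000

p = 0.194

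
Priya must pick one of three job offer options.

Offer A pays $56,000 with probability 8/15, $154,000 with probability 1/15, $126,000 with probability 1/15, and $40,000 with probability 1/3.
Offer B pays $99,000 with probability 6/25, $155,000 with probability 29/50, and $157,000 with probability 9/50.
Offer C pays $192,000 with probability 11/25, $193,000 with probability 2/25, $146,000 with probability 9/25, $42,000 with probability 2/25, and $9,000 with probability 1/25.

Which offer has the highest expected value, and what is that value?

Offer C ($156,200)

Offer A = 8/15 × 56000 + 1/15 × 154000 + 1/15 × 126000 + 1/3 × 40000 = 29866.6667 + 10266.6667 + 8400 + 13333.3333 = 61866.6667
Offer B = 6/25 × 99000 + 29/50 × 155000 + 9/50 × 157000 = 23760 + 89900 + 28260 = 141920
Offer C = 11/25 × 192000 + 2/25 × 193000 + 9/25 × 146000 + 2/25 × 42000 + 1/25 × 9000 = 84480 + 15440 + 52560 + 3360 + 360 = 156200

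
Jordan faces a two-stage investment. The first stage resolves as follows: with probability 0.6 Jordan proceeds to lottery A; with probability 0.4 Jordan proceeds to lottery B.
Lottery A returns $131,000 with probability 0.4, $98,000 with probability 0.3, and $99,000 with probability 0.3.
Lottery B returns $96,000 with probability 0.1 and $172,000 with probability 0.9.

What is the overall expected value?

EV(A) = 0.4 × 131000 + 0.3 × 98000 + 0.3 × 99000 = 52400 + 29400 + 29700 = 111500
EV(B) = 0.1 × 96000 + 0.9 × 172000 = 9600 + 154800 = 164400
Overall = 0.6 × 111500 + 0.4 × 164400 = 66900 + 65760 = 132660

$132,660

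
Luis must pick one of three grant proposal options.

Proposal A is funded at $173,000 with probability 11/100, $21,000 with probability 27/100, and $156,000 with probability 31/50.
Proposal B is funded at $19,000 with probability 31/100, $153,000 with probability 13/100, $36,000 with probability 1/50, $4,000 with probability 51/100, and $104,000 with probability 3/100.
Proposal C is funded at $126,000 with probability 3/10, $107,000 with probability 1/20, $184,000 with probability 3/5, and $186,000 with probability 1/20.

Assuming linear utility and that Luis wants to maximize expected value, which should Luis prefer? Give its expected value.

Proposal A = 11/100 × 173000 + 27/100 × 21000 + 31/50 × 156000 = 19030 + 5670 + 96720 = 121420
Proposal B = 31/100 × 19000 + 13/100 × 153000 + 1/50 × 36000 + 51/100 × 4000 + 3/100 × 104000 = 5890 + 19890 + 720 + 2040 + 3120 = 31660
Proposal C = 3/10 × 126000 + 1/20 × 107000 + 3/5 × 184000 + 1/20 × 186000 = 37800 + 5350 + 110400 + 9300 = 162850

Proposal C ($162,850)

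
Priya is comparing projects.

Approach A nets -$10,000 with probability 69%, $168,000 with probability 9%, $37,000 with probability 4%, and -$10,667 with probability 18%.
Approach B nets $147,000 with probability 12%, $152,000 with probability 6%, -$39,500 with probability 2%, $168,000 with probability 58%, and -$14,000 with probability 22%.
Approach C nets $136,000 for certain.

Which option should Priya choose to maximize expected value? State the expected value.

Approach A = 0.69 × (-10000) + 0.09 × 168000 + 0.04 × 37000 + 0.18 × (-10667) = -6900 + 15120 + 1480 − 1920.06 = 7779.94
Approach B = 0.12 × 147000 + 0.06 × 152000 + 0.02 × (-39500) + 0.58 × 168000 + 0.22 × (-14000) = 17640 + 9120 − 790 + 97440 − 3080 = 120330
Approach C: 136000 (certain)

Approach C ($136,000)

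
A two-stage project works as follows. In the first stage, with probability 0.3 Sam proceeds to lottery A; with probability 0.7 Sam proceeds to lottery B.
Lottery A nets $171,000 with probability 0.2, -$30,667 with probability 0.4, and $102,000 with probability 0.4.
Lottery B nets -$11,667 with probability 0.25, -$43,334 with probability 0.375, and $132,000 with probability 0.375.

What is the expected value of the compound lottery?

$40,053.06

EV(A) = 0.2 × 171000 + 0.4 × (-30667) + 0.4 × 102000 = 34200 − 12266.8 + 40800 = 62733.2
EV(B) = 0.25 × (-11667) + 0.375 × (-43334) + 0.375 × 132000 = -2916.75 − 16250.25 + 49500 = 30333
Overall = 0.3 × 62733.2 + 0.7 × 30333 = 18819.96 + 21233.1 = 40053.06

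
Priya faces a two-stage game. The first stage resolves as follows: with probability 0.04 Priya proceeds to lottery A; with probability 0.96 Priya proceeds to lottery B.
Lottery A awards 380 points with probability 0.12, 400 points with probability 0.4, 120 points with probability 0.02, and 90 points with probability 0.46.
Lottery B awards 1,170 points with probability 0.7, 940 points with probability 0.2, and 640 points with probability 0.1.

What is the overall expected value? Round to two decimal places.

1038.14 points

EV(A) = 0.12 × 380 + 0.4 × 400 + 0.02 × 120 + 0.46 × 90 = 45.6 + 160 + 2.4 + 41.4 = 249.4
EV(B) = 0.7 × 1170 + 0.2 × 940 + 0.1 × 640 = 819 + 188 + 64 = 1071
Overall = 0.04 × 249.4 + 0.96 × 1071 = 9.976 + 1028.16 = 1038.136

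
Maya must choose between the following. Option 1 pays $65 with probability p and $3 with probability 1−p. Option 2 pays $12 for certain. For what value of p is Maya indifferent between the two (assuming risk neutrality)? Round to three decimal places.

p·65 + (1−p)·3 = 12
62p + 3 = 12
p = (12 − 3) / 62

p = 0.145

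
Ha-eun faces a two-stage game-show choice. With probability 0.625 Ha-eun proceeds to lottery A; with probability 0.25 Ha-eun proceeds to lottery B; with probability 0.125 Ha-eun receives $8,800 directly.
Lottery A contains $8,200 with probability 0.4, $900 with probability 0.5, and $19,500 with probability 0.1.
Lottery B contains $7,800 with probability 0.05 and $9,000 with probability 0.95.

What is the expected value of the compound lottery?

$6,885

EV(A) = 0.4 × 8200 + 0.5 × 900 + 0.1 × 19500 = 3280 + 450 + 1950 = 5680
EV(B) = 0.05 × 7800 + 0.95 × 9000 = 390 + 8550 = 8940
Branch C: 8800 (certain)
Overall = 0.625 × 5680 + 0.25 × 8940 + 0.125 × 8800 = 3550 + 2235 + 1100 = 6885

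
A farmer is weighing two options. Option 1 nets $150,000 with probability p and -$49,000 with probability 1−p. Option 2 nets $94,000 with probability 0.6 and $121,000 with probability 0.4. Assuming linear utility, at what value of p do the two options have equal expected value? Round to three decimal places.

p = 0.773

EV(Option 2) = 0.6 × 94000 + 0.4 × 121000 = 56400 + 48400 = 104800
p·150000 + (1−p)·(-49000) = 104800
199000p − 49000 = 104800
p = (104800 + 49000) / 199000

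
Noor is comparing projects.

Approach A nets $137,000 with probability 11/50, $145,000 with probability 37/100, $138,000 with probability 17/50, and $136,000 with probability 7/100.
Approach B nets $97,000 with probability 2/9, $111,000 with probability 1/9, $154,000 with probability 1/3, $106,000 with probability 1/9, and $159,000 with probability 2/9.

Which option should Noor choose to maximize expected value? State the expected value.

Approach A = 11/50 × 137000 + 37/100 × 145000 + 17/50 × 138000 + 7/100 × 136000 = 30140 + 53650 + 46920 + 9520 = 140230
Approach B = 2/9 × 97000 + 1/9 × 111000 + 1/3 × 154000 + 1/9 × 106000 + 2/9 × 159000 = 21555.5556 + 12333.3333 + 51333.3333 + 11777.7778 + 35333.3333 = 132333.3333

Approach A ($140,230)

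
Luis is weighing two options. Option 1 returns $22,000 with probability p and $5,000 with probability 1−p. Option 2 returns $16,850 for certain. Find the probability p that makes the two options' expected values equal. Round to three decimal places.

p·22000 + (1−p)·5000 = 16850
17000p + 5000 = 16850
p = (16850 − 5000) / 17000

p = 0.697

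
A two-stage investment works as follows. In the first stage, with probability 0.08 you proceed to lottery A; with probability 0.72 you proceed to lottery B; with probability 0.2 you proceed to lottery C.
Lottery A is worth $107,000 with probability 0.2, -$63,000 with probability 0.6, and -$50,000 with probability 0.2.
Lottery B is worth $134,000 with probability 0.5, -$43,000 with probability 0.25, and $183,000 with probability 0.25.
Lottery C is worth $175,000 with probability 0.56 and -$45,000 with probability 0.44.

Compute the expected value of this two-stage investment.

$86,968

EV(A) = 0.2 × 107000 + 0.6 × (-63000) + 0.2 × (-50000) = 21400 − 37800 − 10000 = -26400
EV(B) = 0.5 × 134000 + 0.25 × (-43000) + 0.25 × 183000 = 67000 − 10750 + 45750 = 102000
EV(C) = 0.56 × 175000 + 0.44 × (-45000) = 98000 − 19800 = 78200
Overall = 0.08 × (-26400) + 0.72 × 102000 + 0.2 × 78200 = -2112 + 73440 + 15640 = 86968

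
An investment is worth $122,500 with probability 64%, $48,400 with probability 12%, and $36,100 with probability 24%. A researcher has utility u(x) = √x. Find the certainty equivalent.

$87,616

E[u] = 0.64·√122500 + 0.12·√48400 + 0.24·√36100 = 0.64·350 + 0.12·220 + 0.24·190 = 296
CE = (296)² = 87616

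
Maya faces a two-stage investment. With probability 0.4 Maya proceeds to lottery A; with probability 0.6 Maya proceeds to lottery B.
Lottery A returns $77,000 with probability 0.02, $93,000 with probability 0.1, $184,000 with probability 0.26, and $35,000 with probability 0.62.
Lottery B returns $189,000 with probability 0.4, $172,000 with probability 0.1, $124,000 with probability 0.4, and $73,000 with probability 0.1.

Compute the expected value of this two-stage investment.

$121,972

EV(A) = 0.02 × 77000 + 0.1 × 93000 + 0.26 × 184000 + 0.62 × 35000 = 1540 + 9300 + 47840 + 21700 = 80380
EV(B) = 0.4 × 189000 + 0.1 × 172000 + 0.4 × 124000 + 0.1 × 73000 = 75600 + 17200 + 49600 + 7300 = 149700
Overall = 0.4 × 80380 + 0.6 × 149700 = 32152 + 89820 = 121972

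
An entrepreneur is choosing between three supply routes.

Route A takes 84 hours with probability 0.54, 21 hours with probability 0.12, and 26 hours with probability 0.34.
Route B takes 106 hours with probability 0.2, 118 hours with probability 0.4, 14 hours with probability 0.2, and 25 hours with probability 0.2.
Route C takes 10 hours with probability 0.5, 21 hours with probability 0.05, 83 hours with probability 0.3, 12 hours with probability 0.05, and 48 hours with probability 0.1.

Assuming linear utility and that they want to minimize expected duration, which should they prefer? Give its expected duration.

Route A = 0.54 × 84 + 0.12 × 21 + 0.34 × 26 = 45.36 + 2.52 + 8.84 = 56.72
Route B = 0.2 × 106 + 0.4 × 118 + 0.2 × 14 + 0.2 × 25 = 21.2 + 47.2 + 2.8 + 5 = 76.2
Route C = 0.5 × 10 + 0.05 × 21 + 0.3 × 83 + 0.05 × 12 + 0.1 × 48 = 5 + 1.05 + 24.9 + 0.6 + 4.8 = 36.35

Route C (36.35 hours)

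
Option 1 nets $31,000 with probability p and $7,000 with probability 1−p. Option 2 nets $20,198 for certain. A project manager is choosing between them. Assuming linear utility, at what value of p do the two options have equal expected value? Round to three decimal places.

p = 0.550

p·31000 + (1−p)·7000 = 20198
24000p + 7000 = 20198
p = (20198 − 7000) / 24000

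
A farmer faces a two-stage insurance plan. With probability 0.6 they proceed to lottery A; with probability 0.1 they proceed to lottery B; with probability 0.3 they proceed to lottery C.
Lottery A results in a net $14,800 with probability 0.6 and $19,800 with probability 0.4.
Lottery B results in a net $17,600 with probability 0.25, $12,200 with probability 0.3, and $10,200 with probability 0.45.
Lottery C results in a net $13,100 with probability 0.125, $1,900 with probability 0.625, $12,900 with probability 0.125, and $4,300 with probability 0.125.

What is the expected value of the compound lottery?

$12,837.50

EV(A) = 0.6 × 14800 + 0.4 × 19800 = 8880 + 7920 = 16800
EV(B) = 0.25 × 17600 + 0.3 × 12200 + 0.45 × 10200 = 4400 + 3660 + 4590 = 12650
EV(C) = 0.125 × 13100 + 0.625 × 1900 + 0.125 × 12900 + 0.125 × 4300 = 1637.5 + 1187.5 + 1612.5 + 537.5 = 4975
Overall = 0.6 × 16800 + 0.1 × 12650 + 0.3 × 4975 = 10080 + 1265 + 1492.5 = 12837.5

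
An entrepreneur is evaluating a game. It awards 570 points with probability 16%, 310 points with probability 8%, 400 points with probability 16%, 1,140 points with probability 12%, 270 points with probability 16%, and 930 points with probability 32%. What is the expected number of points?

657.6 points

EV = 0.16 × 570 + 0.08 × 310 + 0.16 × 400 + 0.12 × 1140 + 0.16 × 270 + 0.32 × 930 = 91.2 + 24.8 + 64 + 136.8 + 43.2 + 297.6 = 657.6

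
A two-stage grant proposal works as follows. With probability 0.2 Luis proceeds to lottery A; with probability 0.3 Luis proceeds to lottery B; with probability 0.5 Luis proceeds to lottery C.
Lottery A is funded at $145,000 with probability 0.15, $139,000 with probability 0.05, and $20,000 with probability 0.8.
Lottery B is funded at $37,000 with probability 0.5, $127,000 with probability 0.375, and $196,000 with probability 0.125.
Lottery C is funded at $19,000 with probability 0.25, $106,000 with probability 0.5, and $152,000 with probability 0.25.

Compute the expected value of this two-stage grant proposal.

EV(A) = 0.15 × 145000 + 0.05 × 139000 + 0.8 × 20000 = 21750 + 6950 + 16000 = 44700
EV(B) = 0.5 × 37000 + 0.375 × 127000 + 0.125 × 196000 = 18500 + 47625 + 24500 = 90625
EV(C) = 0.25 × 19000 + 0.5 × 106000 + 0.25 × 152000 = 4750 + 53000 + 38000 = 95750
Overall = 0.2 × 44700 + 0.3 × 90625 + 0.5 × 95750 = 8940 + 27187.5 + 47875 = 84002.5

$84,002.50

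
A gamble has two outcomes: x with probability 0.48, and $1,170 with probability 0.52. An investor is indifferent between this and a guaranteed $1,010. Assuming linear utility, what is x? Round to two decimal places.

x = $836.67

0.48·x + 0.52·1170 = 1010
0.48·x = 1010 − 608.4 = 401.6
x = 401.6 / 0.48 = 836.6667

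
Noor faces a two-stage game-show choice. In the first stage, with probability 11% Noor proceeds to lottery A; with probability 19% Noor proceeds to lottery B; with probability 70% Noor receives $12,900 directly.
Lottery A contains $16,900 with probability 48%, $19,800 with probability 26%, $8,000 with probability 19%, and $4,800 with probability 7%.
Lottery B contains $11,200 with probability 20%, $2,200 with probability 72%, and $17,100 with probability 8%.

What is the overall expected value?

EV(A) = 0.48 × 16900 + 0.26 × 19800 + 0.19 × 8000 + 0.07 × 4800 = 8112 + 5148 + 1520 + 336 = 15116
EV(B) = 0.2 × 11200 + 0.72 × 2200 + 0.08 × 17100 = 2240 + 1584 + 1368 = 5192
Branch C: 12900 (certain)
Overall = 0.11 × 15116 + 0.19 × 5192 + 0.7 × 12900 = 1662.76 + 986.48 + 9030 = 11679.24

$11,679.24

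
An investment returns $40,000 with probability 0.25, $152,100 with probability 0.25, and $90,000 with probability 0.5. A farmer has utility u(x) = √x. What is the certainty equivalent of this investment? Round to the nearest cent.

E[u] = 0.25·√40000 + 0.25·√152100 + 0.5·√90000 = 0.25·200 + 0.25·390 + 0.5·300 = 297.5
CE = (297.5)² = 88506.25

$88,506.25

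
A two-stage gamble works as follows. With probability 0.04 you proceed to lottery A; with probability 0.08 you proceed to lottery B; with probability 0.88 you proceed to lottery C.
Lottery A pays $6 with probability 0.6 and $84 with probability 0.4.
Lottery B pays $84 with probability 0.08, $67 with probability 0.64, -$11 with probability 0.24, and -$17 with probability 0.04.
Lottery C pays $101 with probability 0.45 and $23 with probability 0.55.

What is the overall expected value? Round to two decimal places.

EV(A) = 0.6 × 6 + 0.4 × 84 = 3.6 + 33.6 = 37.2
EV(B) = 0.08 × 84 + 0.64 × 67 + 0.24 × (-11) + 0.04 × (-17) = 6.72 + 42.88 − 2.64 − 0.68 = 46.28
EV(C) = 0.45 × 101 + 0.55 × 23 = 45.45 + 12.65 = 58.1
Overall = 0.04 × 37.2 + 0.08 × 46.28 + 0.88 × 58.1 = 1.488 + 3.7024 + 51.128 = 56.3184

$56.32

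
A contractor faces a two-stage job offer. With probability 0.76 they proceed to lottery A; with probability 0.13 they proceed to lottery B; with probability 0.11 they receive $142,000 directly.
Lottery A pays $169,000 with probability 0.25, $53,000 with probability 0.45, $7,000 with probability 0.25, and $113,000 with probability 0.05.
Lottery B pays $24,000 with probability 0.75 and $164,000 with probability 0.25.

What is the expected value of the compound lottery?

EV(A) = 0.25 × 169000 + 0.45 × 53000 + 0.25 × 7000 + 0.05 × 113000 = 42250 + 23850 + 1750 + 5650 = 73500
EV(B) = 0.75 × 24000 + 0.25 × 164000 = 18000 + 41000 = 59000
Branch C: 142000 (certain)
Overall = 0.76 × 73500 + 0.13 × 59000 + 0.11 × 142000 = 55860 + 7670 + 15620 = 79150

$79,150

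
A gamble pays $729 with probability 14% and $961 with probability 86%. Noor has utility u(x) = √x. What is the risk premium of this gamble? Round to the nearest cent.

E[u] = 0.14·√729 + 0.86·√961 = 0.14·27 + 0.86·31 = 30.44
CE = (30.44)² = 926.5936
Risk premium = EV − CE = 928.52 − 926.5936 = 1.9264

$1.93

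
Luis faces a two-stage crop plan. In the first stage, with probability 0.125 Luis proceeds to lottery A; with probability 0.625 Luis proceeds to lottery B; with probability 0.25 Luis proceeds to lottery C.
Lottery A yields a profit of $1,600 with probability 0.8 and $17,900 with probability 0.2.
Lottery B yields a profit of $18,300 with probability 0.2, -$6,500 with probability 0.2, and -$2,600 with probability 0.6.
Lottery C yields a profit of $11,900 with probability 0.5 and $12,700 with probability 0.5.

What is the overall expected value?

EV(A) = 0.8 × 1600 + 0.2 × 17900 = 1280 + 3580 = 4860
EV(B) = 0.2 × 18300 + 0.2 × (-6500) + 0.6 × (-2600) = 3660 − 1300 − 1560 = 800
EV(C) = 0.5 × 11900 + 0.5 × 12700 = 5950 + 6350 = 12300
Overall = 0.125 × 4860 + 0.625 × 800 + 0.25 × 12300 = 607.5 + 500 + 3075 = 4182.5

$4,182.50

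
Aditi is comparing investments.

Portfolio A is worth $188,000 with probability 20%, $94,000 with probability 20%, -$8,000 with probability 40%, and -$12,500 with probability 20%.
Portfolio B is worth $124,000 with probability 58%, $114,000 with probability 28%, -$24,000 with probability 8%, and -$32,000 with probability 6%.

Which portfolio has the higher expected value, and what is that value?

Portfolio A = 0.2 × 188000 + 0.2 × 94000 + 0.4 × (-8000) + 0.2 × (-12500) = 37600 + 18800 − 3200 − 2500 = 50700
Portfolio B = 0.58 × 124000 + 0.28 × 114000 + 0.08 × (-24000) + 0.06 × (-32000) = 71920 + 31920 − 1920 − 1920 = 100000

Portfolio B ($100,000)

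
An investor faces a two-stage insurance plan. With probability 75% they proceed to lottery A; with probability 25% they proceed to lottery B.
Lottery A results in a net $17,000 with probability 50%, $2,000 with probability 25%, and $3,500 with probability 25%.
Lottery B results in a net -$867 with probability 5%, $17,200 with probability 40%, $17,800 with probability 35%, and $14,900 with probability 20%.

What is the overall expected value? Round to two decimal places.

$11,417.91

EV(A) = 0.5 × 17000 + 0.25 × 2000 + 0.25 × 3500 = 8500 + 500 + 875 = 9875
EV(B) = 0.05 × (-867) + 0.4 × 17200 + 0.35 × 17800 + 0.2 × 14900 = -43.35 + 6880 + 6230 + 2980 = 16046.65
Overall = 0.75 × 9875 + 0.25 × 16046.65 = 7406.25 + 4011.6625 = 11417.9125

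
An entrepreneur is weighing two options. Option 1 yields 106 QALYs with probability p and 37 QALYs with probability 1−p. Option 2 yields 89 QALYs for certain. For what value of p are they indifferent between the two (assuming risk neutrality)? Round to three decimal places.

p·106 + (1−p)·37 = 89
69p + 37 = 89
p = (89 − 37) / 69

p = 0.754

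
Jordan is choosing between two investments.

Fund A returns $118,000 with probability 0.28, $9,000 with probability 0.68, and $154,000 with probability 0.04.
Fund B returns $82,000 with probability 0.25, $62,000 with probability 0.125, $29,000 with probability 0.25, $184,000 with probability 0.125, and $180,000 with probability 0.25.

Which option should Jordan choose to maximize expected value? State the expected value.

Fund A = 0.28 × 118000 + 0.68 × 9000 + 0.04 × 154000 = 33040 + 6120 + 6160 = 45320
Fund B = 0.25 × 82000 + 0.125 × 62000 + 0.25 × 29000 + 0.125 × 184000 + 0.25 × 180000 = 20500 + 7750 + 7250 + 23000 + 45000 = 103500

Fund B ($103,500)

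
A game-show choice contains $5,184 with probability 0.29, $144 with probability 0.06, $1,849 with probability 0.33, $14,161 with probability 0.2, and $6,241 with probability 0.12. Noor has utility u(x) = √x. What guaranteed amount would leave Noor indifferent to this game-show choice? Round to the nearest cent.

$4,770.66

E[u] = 0.29·√5184 + 0.06·√144 + 0.33·√1849 + 0.2·√14161 + 0.12·√6241 = 0.29·72 + 0.06·12 + 0.33·43 + 0.2·119 + 0.12·79 = 69.07
CE = (69.07)² = 4770.6649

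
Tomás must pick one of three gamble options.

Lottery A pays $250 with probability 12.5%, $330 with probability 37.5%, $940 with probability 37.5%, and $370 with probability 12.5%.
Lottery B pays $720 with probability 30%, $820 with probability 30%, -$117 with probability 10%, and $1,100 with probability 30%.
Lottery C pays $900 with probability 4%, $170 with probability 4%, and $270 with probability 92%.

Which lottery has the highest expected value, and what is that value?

Lottery B ($780.30)

Lottery A = 0.125 × 250 + 0.375 × 330 + 0.375 × 940 + 0.125 × 370 = 31.25 + 123.75 + 352.5 + 46.25 = 553.75
Lottery B = 0.3 × 720 + 0.3 × 820 + 0.1 × (-117) + 0.3 × 1100 = 216 + 246 − 11.7 + 330 = 780.3
Lottery C = 0.04 × 900 + 0.04 × 170 + 0.92 × 270 = 36 + 6.8 + 248.4 = 291.2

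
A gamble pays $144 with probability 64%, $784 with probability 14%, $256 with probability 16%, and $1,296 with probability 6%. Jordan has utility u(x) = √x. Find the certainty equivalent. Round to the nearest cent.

E[u] = 0.64·√144 + 0.14·√784 + 0.16·√256 + 0.06·√1296 = 0.64·12 + 0.14·28 + 0.16·16 + 0.06·36 = 16.32
CE = (16.32)² = 266.3424

$266.34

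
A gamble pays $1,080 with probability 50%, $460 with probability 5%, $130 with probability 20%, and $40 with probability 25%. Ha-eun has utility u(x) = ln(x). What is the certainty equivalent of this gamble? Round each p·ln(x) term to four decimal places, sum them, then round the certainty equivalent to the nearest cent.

E[u] = 0.5·ln(1080) + 0.05·ln(460) + 0.2·ln(130) + 0.25·ln(40) = 3.4924 + 0.3066 + 0.9735 + 0.9222 = 5.6947
CE = e^5.6947 ≈ 297.29

$297.29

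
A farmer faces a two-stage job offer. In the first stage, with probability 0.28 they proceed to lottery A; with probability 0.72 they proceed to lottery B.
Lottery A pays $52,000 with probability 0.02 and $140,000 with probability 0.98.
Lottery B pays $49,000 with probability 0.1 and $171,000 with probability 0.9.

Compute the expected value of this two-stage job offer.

EV(A) = 0.02 × 52000 + 0.98 × 140000 = 1040 + 137200 = 138240
EV(B) = 0.1 × 49000 + 0.9 × 171000 = 4900 + 153900 = 158800
Overall = 0.28 × 138240 + 0.72 × 158800 = 38707.2 + 114336 = 153043.2

$153,043.20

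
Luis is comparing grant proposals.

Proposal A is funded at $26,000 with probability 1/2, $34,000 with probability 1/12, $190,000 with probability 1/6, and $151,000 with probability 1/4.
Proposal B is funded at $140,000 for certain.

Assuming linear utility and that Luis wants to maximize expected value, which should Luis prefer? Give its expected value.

Proposal A = 1/2 × 26000 + 1/12 × 34000 + 1/6 × 190000 + 1/4 × 151000 = 13000 + 2833.3333 + 31666.6667 + 37750 = 85250
Proposal B: 140000 (certain)

Proposal B ($140,000)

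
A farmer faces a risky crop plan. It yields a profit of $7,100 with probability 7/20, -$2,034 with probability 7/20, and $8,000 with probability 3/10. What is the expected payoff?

$4,173.10

EV = 7/20 × 7100 + 7/20 × (-2034) + 3/10 × 8000 = 2485 − 711.9 + 2400 = 4173.1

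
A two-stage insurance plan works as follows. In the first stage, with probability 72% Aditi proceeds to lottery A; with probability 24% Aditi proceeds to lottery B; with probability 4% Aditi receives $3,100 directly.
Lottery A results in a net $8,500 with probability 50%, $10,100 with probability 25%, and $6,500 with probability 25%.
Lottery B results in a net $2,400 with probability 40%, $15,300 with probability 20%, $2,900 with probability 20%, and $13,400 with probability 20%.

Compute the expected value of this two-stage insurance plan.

EV(A) = 0.5 × 8500 + 0.25 × 10100 + 0.25 × 6500 = 4250 + 2525 + 1625 = 8400
EV(B) = 0.4 × 2400 + 0.2 × 15300 + 0.2 × 2900 + 0.2 × 13400 = 960 + 3060 + 580 + 2680 = 7280
Branch C: 3100 (certain)
Overall = 0.72 × 8400 + 0.24 × 7280 + 0.04 × 3100 = 6048 + 1747.2 + 124 = 7919.2

$7,919.20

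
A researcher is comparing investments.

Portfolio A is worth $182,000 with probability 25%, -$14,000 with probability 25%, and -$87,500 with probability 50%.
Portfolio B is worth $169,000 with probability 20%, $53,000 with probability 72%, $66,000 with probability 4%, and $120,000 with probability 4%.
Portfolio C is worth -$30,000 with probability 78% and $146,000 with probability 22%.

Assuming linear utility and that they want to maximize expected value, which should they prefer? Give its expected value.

Portfolio A = 0.25 × 182000 + 0.25 × (-14000) + 0.5 × (-87500) = 45500 − 3500 − 43750 = -1750
Portfolio B = 0.2 × 169000 + 0.72 × 53000 + 0.04 × 66000 + 0.04 × 120000 = 33800 + 38160 + 2640 + 4800 = 79400
Portfolio C = 0.78 × (-30000) + 0.22 × 146000 = -23400 + 32120 = 8720

Portfolio B ($79,400)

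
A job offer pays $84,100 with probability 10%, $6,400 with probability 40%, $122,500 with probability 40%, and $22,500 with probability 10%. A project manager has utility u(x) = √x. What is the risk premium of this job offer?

E[u] = 0.1·√84100 + 0.4·√6400 + 0.4·√122500 + 0.1·√22500 = 0.1·290 + 0.4·80 + 0.4·350 + 0.1·150 = 216
CE = (216)² = 46656
Risk premium = EV − CE = 62220 − 46656 = 15564

$15,564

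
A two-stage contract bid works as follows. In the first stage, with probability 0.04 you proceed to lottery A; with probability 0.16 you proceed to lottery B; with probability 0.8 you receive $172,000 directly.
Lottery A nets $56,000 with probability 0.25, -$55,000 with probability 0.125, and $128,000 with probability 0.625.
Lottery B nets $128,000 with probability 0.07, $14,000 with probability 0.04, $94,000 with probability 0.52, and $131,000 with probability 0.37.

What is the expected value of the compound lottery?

$158,184.20

EV(A) = 0.25 × 56000 + 0.125 × (-55000) + 0.625 × 128000 = 14000 − 6875 + 80000 = 87125
EV(B) = 0.07 × 128000 + 0.04 × 14000 + 0.52 × 94000 + 0.37 × 131000 = 8960 + 560 + 48880 + 48470 = 106870
Branch C: 172000 (certain)
Overall = 0.04 × 87125 + 0.16 × 106870 + 0.8 × 172000 = 3485 + 17099.2 + 137600 = 158184.2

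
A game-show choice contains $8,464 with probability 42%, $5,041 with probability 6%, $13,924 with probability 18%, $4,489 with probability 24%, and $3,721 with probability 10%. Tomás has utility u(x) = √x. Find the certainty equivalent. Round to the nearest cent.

$7,451.14

E[u] = 0.42·√8464 + 0.06·√5041 + 0.18·√13924 + 0.24·√4489 + 0.1·√3721 = 0.42·92 + 0.06·71 + 0.18·118 + 0.24·67 + 0.1·61 = 86.32
CE = (86.32)² = 7451.1424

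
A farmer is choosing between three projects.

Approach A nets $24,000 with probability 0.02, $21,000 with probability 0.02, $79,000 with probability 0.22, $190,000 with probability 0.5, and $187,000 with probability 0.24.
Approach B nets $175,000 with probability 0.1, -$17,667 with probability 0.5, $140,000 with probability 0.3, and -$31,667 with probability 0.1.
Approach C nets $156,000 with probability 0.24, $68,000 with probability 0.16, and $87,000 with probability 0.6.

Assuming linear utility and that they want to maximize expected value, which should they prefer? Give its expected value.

Approach A = 0.02 × 24000 + 0.02 × 21000 + 0.22 × 79000 + 0.5 × 190000 + 0.24 × 187000 = 480 + 420 + 17380 + 95000 + 44880 = 158160
Approach B = 0.1 × 175000 + 0.5 × (-17667) + 0.3 × 140000 + 0.1 × (-31667) = 17500 − 8833.5 + 42000 − 3166.7 = 47499.8
Approach C = 0.24 × 156000 + 0.16 × 68000 + 0.6 × 87000 = 37440 + 10880 + 52200 = 100520

Approach A ($158,160)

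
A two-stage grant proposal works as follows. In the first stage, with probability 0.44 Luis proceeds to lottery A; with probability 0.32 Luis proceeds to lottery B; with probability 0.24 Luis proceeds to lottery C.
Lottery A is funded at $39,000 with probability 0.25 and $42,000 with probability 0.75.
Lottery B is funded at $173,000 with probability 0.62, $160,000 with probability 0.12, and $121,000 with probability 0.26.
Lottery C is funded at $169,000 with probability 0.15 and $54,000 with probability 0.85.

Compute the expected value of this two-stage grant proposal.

EV(A) = 0.25 × 39000 + 0.75 × 42000 = 9750 + 31500 = 41250
EV(B) = 0.62 × 173000 + 0.12 × 160000 + 0.26 × 121000 = 107260 + 19200 + 31460 = 157920
EV(C) = 0.15 × 169000 + 0.85 × 54000 = 25350 + 45900 = 71250
Overall = 0.44 × 41250 + 0.32 × 157920 + 0.24 × 71250 = 18150 + 50534.4 + 17100 = 85784.4

$85,784.40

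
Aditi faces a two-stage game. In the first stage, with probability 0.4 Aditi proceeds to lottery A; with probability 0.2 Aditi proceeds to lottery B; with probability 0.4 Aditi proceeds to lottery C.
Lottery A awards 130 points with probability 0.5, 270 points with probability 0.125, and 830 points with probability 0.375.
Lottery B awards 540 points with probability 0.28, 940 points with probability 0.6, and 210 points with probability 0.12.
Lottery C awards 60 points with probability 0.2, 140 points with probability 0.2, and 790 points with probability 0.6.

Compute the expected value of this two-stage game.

517.68 points

EV(A) = 0.5 × 130 + 0.125 × 270 + 0.375 × 830 = 65 + 33.75 + 311.25 = 410
EV(B) = 0.28 × 540 + 0.6 × 940 + 0.12 × 210 = 151.2 + 564 + 25.2 = 740.4
EV(C) = 0.2 × 60 + 0.2 × 140 + 0.6 × 790 = 12 + 28 + 474 = 514
Overall = 0.4 × 410 + 0.2 × 740.4 + 0.4 × 514 = 164 + 148.08 + 205.6 = 517.68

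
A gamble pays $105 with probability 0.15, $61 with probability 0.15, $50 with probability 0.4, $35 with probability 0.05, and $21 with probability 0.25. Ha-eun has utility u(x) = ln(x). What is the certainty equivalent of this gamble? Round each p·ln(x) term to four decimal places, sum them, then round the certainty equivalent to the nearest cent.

$45.53

E[u] = 0.15·ln(105) + 0.15·ln(61) + 0.4·ln(50) + 0.05·ln(35) + 0.25·ln(21) = 0.6981 + 0.6166 + 1.5648 + 0.1778 + 0.7611 = 3.8184
CE = e^3.8184 ≈ 45.53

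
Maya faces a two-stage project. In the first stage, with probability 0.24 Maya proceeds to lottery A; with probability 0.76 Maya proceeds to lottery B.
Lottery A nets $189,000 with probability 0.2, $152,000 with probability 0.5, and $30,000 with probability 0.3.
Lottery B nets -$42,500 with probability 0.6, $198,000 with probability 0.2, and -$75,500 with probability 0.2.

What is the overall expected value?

EV(A) = 0.2 × 189000 + 0.5 × 152000 + 0.3 × 30000 = 37800 + 76000 + 9000 = 122800
EV(B) = 0.6 × (-42500) + 0.2 × 198000 + 0.2 × (-75500) = -25500 + 39600 − 15100 = -1000
Overall = 0.24 × 122800 + 0.76 × (-1000) = 29472 − 760 = 28712

$28,712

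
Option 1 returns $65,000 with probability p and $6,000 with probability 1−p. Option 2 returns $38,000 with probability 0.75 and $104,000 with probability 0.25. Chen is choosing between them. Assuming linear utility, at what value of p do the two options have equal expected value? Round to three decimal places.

EV(Option 2) = 0.75 × 38000 + 0.25 × 104000 = 28500 + 26000 = 54500
p·65000 + (1−p)·6000 = 54500
59000p + 6000 = 54500
p = (54500 − 6000) / 59000

p = 0.822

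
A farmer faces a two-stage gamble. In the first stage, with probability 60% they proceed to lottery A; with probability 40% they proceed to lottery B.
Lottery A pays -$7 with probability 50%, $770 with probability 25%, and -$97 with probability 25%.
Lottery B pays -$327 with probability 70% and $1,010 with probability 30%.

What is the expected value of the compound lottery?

EV(A) = 0.5 × (-7) + 0.25 × 770 + 0.25 × (-97) = -3.5 + 192.5 − 24.25 = 164.75
EV(B) = 0.7 × (-327) + 0.3 × 1010 = -228.9 + 303 = 74.1
Overall = 0.6 × 164.75 + 0.4 × 74.1 = 98.85 + 29.64 = 128.49

$128.49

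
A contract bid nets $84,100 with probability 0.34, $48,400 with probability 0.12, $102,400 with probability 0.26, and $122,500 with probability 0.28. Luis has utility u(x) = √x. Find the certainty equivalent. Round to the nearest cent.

$93,758.44

E[u] = 0.34·√84100 + 0.12·√48400 + 0.26·√102400 + 0.28·√122500 = 0.34·290 + 0.12·220 + 0.26·320 + 0.28·350 = 306.2
CE = (306.2)² = 93758.44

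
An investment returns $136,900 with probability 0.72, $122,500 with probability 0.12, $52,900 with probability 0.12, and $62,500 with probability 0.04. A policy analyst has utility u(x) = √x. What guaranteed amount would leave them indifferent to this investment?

E[u] = 0.72·√136900 + 0.12·√122500 + 0.12·√52900 + 0.04·√62500 = 0.72·370 + 0.12·350 + 0.12·230 + 0.04·250 = 346
CE = (346)² = 119716

$119,716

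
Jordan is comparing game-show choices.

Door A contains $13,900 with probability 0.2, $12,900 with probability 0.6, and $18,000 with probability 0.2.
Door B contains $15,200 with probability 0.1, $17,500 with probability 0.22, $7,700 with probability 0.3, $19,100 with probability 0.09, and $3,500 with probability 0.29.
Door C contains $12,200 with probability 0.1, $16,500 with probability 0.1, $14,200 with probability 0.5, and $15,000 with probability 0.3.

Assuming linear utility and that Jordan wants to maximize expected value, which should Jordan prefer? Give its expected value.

Door C ($14,470)

Door A = 0.2 × 13900 + 0.6 × 12900 + 0.2 × 18000 = 2780 + 7740 + 3600 = 14120
Door B = 0.1 × 15200 + 0.22 × 17500 + 0.3 × 7700 + 0.09 × 19100 + 0.29 × 3500 = 1520 + 3850 + 2310 + 1719 + 1015 = 10414
Door C = 0.1 × 12200 + 0.1 × 16500 + 0.5 × 14200 + 0.3 × 15000 = 1220 + 1650 + 7100 + 4500 = 14470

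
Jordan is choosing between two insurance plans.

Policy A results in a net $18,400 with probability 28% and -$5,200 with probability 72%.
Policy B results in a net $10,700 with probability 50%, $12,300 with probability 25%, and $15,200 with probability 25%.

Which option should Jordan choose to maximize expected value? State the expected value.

Policy B ($12,225)

Policy A = 0.28 × 18400 + 0.72 × (-5200) = 5152 − 3744 = 1408
Policy B = 0.5 × 10700 + 0.25 × 12300 + 0.25 × 15200 = 5350 + 3075 + 3800 = 12225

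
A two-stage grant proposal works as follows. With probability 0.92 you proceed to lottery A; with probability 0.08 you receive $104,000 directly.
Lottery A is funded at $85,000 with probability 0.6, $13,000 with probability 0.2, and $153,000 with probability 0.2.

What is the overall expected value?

EV(A) = 0.6 × 85000 + 0.2 × 13000 + 0.2 × 153000 = 51000 + 2600 + 30600 = 84200
Branch B: 104000 (certain)
Overall = 0.92 × 84200 + 0.08 × 104000 = 77464 + 8320 = 85784

$85,784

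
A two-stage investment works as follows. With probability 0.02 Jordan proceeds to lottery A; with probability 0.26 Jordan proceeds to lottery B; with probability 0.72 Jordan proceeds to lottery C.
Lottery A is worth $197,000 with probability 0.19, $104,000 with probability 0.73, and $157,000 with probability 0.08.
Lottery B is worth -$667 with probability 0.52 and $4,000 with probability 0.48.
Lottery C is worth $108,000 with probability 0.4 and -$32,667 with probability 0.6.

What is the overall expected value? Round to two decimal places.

$19,919.08

EV(A) = 0.19 × 197000 + 0.73 × 104000 + 0.08 × 157000 = 37430 + 75920 + 12560 = 125910
EV(B) = 0.52 × (-667) + 0.48 × 4000 = -346.84 + 1920 = 1573.16
EV(C) = 0.4 × 108000 + 0.6 × (-32667) = 43200 − 19600.2 = 23599.8
Overall = 0.02 × 125910 + 0.26 × 1573.16 + 0.72 × 23599.8 = 2518.2 + 409.0216 + 16991.856 = 19919.0776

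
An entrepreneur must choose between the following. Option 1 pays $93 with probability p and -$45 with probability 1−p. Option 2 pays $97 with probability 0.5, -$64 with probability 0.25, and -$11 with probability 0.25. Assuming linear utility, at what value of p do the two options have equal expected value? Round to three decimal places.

EV(Option 2) = 0.5 × 97 + 0.25 × (-64) + 0.25 × (-11) = 48.5 − 16 − 2.75 = 29.75
p·93 + (1−p)·(-45) = 29.75
138p − 45 = 29.75
p = (29.75 + 45) / 138

p = 0.542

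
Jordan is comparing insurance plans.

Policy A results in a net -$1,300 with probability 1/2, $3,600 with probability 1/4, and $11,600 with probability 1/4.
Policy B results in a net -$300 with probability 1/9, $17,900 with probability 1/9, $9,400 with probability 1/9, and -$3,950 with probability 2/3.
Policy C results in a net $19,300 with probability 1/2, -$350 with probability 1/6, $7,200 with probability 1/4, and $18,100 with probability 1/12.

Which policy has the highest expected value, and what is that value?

Policy C ($12,900)

Policy A = 1/2 × (-1300) + 1/4 × 3600 + 1/4 × 11600 = -650 + 900 + 2900 = 3150
Policy B = 1/9 × (-300) + 1/9 × 17900 + 1/9 × 9400 + 2/3 × (-3950) = -33.3333 + 1988.8889 + 1044.4444 − 2633.3333 = 366.6667
Policy C = 1/2 × 19300 + 1/6 × (-350) + 1/4 × 7200 + 1/12 × 18100 = 9650 − 58.3333 + 1800 + 1508.3333 = 12900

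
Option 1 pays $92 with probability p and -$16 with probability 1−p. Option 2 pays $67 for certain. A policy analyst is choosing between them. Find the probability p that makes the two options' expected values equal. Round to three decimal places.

p = 0.769

p·92 + (1−p)·(-16) = 67
108p − 16 = 67
p = (67 + 16) / 108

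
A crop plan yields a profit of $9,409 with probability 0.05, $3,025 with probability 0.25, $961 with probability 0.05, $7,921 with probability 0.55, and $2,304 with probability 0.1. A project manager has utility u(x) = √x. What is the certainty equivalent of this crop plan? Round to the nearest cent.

E[u] = 0.05·√9409 + 0.25·√3025 + 0.05·√961 + 0.55·√7921 + 0.1·√2304 = 0.05·97 + 0.25·55 + 0.05·31 + 0.55·89 + 0.1·48 = 73.9
CE = (73.9)² = 5461.21

$5,461.21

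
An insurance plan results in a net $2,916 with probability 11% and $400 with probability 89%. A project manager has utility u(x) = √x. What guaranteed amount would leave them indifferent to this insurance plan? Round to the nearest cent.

$563.59

E[u] = 0.11·√2916 + 0.89·√400 = 0.11·54 + 0.89·20 = 23.74
CE = (23.74)² = 563.5876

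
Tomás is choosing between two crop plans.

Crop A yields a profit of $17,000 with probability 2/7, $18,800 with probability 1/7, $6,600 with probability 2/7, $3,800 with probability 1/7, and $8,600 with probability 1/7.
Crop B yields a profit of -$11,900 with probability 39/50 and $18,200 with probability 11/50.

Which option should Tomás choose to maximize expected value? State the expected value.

Crop A ($11,200)

Crop A = 2/7 × 17000 + 1/7 × 18800 + 2/7 × 6600 + 1/7 × 3800 + 1/7 × 8600 = 4857.1429 + 2685.7143 + 1885.7143 + 542.8571 + 1228.5714 = 11200
Crop B = 39/50 × (-11900) + 11/50 × 18200 = -9282 + 4004 = -5278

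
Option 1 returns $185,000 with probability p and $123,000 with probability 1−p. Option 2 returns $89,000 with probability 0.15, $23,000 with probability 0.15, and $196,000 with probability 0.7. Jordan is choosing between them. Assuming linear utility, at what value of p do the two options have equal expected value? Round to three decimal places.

p = 0.500

EV(Option 2) = 0.15 × 89000 + 0.15 × 23000 + 0.7 × 196000 = 13350 + 3450 + 137200 = 154000
p·185000 + (1−p)·123000 = 154000
62000p + 123000 = 154000
p = (154000 − 123000) / 62000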